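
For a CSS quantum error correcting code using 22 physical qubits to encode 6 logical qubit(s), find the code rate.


Code rate R = k/n
= 6/22
= 0.2727

0.2727


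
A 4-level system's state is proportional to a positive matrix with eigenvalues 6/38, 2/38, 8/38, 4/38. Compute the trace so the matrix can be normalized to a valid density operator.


tr(M) = sum of eigenvalues
= 6/38 + 2/38 + 8/38 + 4/38
= 20/38
= 0.5263

0.5263


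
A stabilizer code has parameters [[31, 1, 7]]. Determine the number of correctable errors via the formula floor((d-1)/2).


Code parameters: [[31, 1, 7]], distance d = 7.
Number of correctable errors = floor((d-1)/2)
= floor((7 - 1)/2)
= floor(6/2)
= 3

3


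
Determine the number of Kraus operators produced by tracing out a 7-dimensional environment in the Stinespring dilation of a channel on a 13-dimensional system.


Tracing out the environment in an orthonormal basis {|i>_E} gives Kraus operators K_i = <i|_E U |0>_E.
Number of Kraus operators = dim(H_env) = d_env
= 7

7


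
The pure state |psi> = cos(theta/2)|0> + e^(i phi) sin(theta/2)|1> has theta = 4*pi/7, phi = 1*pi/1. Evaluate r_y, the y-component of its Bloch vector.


theta = 1.7952, phi = 3.1416
r_y = sin(theta)*sin(phi) = 0.9749 * 0.0000
r_y = 0.0000

0.0000


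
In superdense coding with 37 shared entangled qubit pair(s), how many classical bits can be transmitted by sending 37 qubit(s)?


Superdense coding allows 2 classical bits per shared entangled pair.
37 pair(s) -> 2 * 37 = 74 classical bits

74


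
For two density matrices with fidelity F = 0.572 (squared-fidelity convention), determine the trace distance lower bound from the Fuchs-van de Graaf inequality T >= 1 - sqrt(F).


Fuchs-van de Graaf (squared-fidelity convention): 1 - sqrt(F) <= T <= sqrt(1 - F).
Lower bound: T >= 1 - sqrt(F)
sqrt(F) = sqrt(0.572) = 0.7563
T >= 1 - 0.7563
T >= 0.2437

0.2437


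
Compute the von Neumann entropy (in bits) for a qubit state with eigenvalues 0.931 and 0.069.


S = -p*log2(p) - (1-p)*log2(1-p)
p = 0.9310, 1-p = 0.0690
= -0.9310 * log2(0.9310) - 0.0690 * log2(0.0690)
= -(-0.0960) - (-0.2662)
= 0.3622

0.3622


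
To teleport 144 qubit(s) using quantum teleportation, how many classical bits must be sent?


Quantum teleportation requires 2 classical bits per qubit teleported.
144 qubit(s) -> 2 * 144 = 288 classical bits

288


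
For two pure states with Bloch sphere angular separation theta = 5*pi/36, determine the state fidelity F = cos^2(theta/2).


For states separated by angle theta on Bloch sphere:
F = cos^2(theta/2)
theta = 5*pi/36 = 0.4363
theta/2 = 0.2182
cos(theta/2) = 0.9763
F = 0.9532

0.9532


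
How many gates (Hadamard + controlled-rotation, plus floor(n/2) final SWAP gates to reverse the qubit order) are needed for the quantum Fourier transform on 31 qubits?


Hadamard gates: 31
Controlled rotations: n*(n-1)/2 = 31*30/2 = 465
SWAP gates: floor(n/2) = floor(31/2) = 15
Total = 31 + 465 + 15
= 511

511


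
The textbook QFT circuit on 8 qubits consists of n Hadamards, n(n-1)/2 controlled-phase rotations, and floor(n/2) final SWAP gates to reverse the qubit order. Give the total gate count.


Hadamard gates: 8
Controlled rotations: n*(n-1)/2 = 8*7/2 = 28
SWAP gates: floor(n/2) = floor(8/2) = 4
Total = 8 + 28 + 4
= 40

40


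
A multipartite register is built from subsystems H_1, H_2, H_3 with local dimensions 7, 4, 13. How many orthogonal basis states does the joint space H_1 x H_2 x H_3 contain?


dim(H_1 x H_2 x H_3) = 7 * 4 * 13
= 28 * 13
= 364

364


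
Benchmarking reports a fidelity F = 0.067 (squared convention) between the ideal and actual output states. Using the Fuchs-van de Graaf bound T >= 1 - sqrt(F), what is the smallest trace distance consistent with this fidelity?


Fuchs-van de Graaf (squared-fidelity convention): 1 - sqrt(F) <= T <= sqrt(1 - F).
Lower bound: T >= 1 - sqrt(F)
sqrt(F) = sqrt(0.067) = 0.2588
T >= 1 - 0.2588
T >= 0.7412

0.7412


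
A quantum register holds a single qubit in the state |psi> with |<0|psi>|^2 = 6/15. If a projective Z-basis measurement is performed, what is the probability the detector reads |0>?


|alpha|^2 = 6/15 = 0.4000
|beta|^2 = 1 - 6/15 = 9/15 = 0.6000
P(|0>) = |alpha|^2 = 0.4000

0.4000


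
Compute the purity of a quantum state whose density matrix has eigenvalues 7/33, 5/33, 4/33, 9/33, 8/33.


tr(rho^2) = sum of eigenvalues squared
= (7/33)^2 + (5/33)^2 + (4/33)^2 + (9/33)^2 + (8/33)^2
= (49 + 25 + 16 + 81 + 64) / 1089
= 235/1089
= 0.2158

0.2158


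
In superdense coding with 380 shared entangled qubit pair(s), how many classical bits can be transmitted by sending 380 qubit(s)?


Superdense coding allows 2 classical bits per shared entangled pair.
380 pair(s) -> 2 * 380 = 760 classical bits

760


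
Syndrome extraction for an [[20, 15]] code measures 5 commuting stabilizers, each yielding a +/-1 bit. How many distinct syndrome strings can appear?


Each stabilizer generator gives a binary (+1 or -1) measurement outcome.
With 5 independent generators:
Total syndromes = 2^5
= 32

32


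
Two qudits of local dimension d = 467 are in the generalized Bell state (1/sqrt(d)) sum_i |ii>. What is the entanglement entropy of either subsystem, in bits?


For a maximally entangled state in d x d:
S = log2(d) = log2(467)
= 8.8673

8.8673


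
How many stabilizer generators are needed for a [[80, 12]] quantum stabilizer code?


For an [[n,k]] stabilizer code:
Number of stabilizer generators = n - k
= 80 - 12
= 68

68


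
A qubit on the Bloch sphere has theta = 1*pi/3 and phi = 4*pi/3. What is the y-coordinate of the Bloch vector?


theta = 1.0472, phi = 4.1888
r_y = sin(theta)*sin(phi) = 0.8660 * -0.8660
r_y = -0.7500

-0.7500


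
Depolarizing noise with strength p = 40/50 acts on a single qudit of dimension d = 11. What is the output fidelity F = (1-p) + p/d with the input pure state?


F = (1-p) + p/d
= (1 - 0.8000) + 0.8000/11
= 0.2000 + 0.0727
= 0.2727

0.2727


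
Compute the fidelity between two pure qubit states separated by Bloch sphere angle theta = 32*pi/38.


For states separated by angle theta on Bloch sphere:
F = cos^2(theta/2)
theta = 32*pi/38 = 2.6456
theta/2 = 1.3228
cos(theta/2) = 0.2455
F = 0.0603

0.0603


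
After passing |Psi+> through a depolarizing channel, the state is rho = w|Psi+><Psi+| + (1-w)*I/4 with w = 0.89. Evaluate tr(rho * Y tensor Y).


|Psi+> = (|01> + |10>)/sqrt(2)
For the pure Bell state, <Y_A Y_B> = +1 (Bell-state Pauli correlator).
The maximally-mixed part I/4 has tr(I/4 * P tensor P) = 0 for any traceless Pauli P.
So <Y_A Y_B>_rho = w * (+1) + (1 - w) * 0
= 0.89 * (+1)
= 0.8900

0.8900


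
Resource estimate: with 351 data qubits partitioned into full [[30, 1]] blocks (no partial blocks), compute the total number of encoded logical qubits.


Each code block uses 30 physical qubits for 1 logical qubit(s).
Number of complete blocks = floor(351 / 30) = 11
Logical qubits = 11 * 1
= 11

11


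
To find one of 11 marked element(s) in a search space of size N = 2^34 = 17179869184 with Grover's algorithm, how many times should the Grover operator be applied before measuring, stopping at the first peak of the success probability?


After j Grover iterations the success probability is P(j) = sin^2((2j+1)*theta), where sin(theta) = sqrt(k/N).
N = 2^34 = 17179869184, k = 11
sin(theta) = sqrt(k/N) = 2.530383904e-05
theta = arcsin(sqrt(k/N)) = 2.530383904e-05 rad
P(j) reaches its first maximum when (2j+1)*theta is as close as possible to pi/2, i.e. j = round(pi/(4*theta) - 1/2).
pi/(4*theta) - 1/2 = 31038.1958
(For comparison, the common estimate pi/4 * sqrt(N/k) = 31038.6958; the exact maximiser is used here.)
Optimal iterations = 31038

31038


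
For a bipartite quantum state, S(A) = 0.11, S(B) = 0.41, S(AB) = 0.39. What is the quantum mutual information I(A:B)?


I(A:B) = S(A) + S(B) - S(AB)
= 0.11 + 0.41 - 0.39
= 0.1300

0.1300


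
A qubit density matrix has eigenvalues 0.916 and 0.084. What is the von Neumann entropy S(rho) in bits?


S = -p*log2(p) - (1-p)*log2(1-p)
p = 0.9160, 1-p = 0.0840
= -0.9160 * log2(0.9160) - 0.0840 * log2(0.0840)
= -(-0.1159) - (-0.3002)
= 0.4161

0.4161


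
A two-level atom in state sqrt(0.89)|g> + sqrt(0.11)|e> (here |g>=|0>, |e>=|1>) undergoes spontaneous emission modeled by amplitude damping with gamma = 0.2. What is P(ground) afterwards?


For amplitude damping with parameter gamma on state sqrt(a)|0> + sqrt(b)|1>:
alpha^2 = 0.89, beta^2 = 0.11
P(|0>) = alpha^2 + gamma * beta^2
= 0.89 + 0.2 * 0.11
= 0.89 + 0.0220
= 0.9120

0.9120


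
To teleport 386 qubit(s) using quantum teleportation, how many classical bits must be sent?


Quantum teleportation requires 2 classical bits per qubit teleported.
386 qubit(s) -> 2 * 386 = 772 classical bits

772


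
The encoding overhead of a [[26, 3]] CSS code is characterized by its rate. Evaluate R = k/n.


Code rate R = k/n
= 3/26
= 0.1154

0.1154


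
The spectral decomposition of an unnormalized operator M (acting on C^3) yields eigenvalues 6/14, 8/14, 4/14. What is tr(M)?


tr(M) = sum of eigenvalues
= 6/14 + 8/14 + 4/14
= 18/14
= 1.2857

1.2857


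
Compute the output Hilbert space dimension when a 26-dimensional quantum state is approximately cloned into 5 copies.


Output space = H^(tensor 5) where dim(H) = 26
dim = 26^5
= 676 (after 2 factors)
= 17576 (after 3 factors)
= 456976 (after 4 factors)
= 11881376 (after 5 factors)
= 11881376

11881376


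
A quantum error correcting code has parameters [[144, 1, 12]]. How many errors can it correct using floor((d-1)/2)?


Code parameters: [[144, 1, 12]], distance d = 12.
Number of correctable errors = floor((d-1)/2)
= floor((12 - 1)/2)
= floor(11/2)
= 5

5


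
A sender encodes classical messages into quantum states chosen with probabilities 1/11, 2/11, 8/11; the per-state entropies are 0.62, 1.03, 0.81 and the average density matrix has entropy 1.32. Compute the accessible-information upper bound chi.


chi = S(rho) - sum_i p_i * S(rho_i)
Weighted entropy = 1/11 * 0.62 + 2/11 * 1.03 + 8/11 * 0.81
= 0.8327
chi = 1.32 - 0.8327
= 0.4873

0.4873


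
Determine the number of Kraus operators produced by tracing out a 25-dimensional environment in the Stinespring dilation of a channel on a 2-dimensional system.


Tracing out the environment in an orthonormal basis {|i>_E} gives Kraus operators K_i = <i|_E U |0>_E.
Number of Kraus operators = dim(H_env) = d_env
= 25

25


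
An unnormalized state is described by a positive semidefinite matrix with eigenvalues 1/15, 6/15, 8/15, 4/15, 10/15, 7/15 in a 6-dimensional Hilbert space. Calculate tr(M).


tr(M) = sum of eigenvalues
= 1/15 + 6/15 + 8/15 + 4/15 + 10/15 + 7/15
= 36/15
= 2.4000

2.4000


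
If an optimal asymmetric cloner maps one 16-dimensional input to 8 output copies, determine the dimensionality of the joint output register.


Output space = H^(tensor 8) where dim(H) = 16
dim = 16^8
= 256 (after 2 factors)
= 4096 (after 3 factors)
= 65536 (after 4 factors)
= 1048576 (after 5 factors)
= 16777216 (after 6 factors)
= 268435456 (after 7 factors)
= 4294967296 (after 8 factors)
= 4294967296

4294967296


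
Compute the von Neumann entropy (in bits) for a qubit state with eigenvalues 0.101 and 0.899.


S = -p*log2(p) - (1-p)*log2(1-p)
p = 0.1010, 1-p = 0.8990
= -0.1010 * log2(0.1010) - 0.8990 * log2(0.8990)
= -(-0.3341) - (-0.1381)
= 0.4722

0.4722


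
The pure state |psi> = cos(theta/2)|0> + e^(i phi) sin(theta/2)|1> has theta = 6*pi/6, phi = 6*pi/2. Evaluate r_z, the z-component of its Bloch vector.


theta = 3.1416, phi = 9.4248
r_z = cos(theta) = -1.0000

-1.0000


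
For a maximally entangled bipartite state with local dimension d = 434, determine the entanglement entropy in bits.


For a maximally entangled state in d x d:
S = log2(d) = log2(434)
= 8.7616

8.7616


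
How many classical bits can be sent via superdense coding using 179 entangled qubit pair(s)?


Superdense coding allows 2 classical bits per shared entangled pair.
179 pair(s) -> 2 * 179 = 358 classical bits

358


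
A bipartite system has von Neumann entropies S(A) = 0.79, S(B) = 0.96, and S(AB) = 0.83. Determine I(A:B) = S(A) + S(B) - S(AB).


I(A:B) = S(A) + S(B) - S(AB)
= 0.79 + 0.96 - 0.83
= 0.9200

0.9200


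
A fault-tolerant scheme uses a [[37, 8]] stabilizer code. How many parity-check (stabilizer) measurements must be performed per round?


For an [[n,k]] stabilizer code:
Number of stabilizer generators = n - k
= 37 - 8
= 29

29


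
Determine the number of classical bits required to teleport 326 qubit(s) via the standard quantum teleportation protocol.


Quantum teleportation requires 2 classical bits per qubit teleported.
326 qubit(s) -> 2 * 326 = 652 classical bits

652


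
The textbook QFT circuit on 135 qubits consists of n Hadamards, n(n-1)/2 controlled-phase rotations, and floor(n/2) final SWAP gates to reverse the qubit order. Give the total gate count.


Hadamard gates: 135
Controlled rotations: n*(n-1)/2 = 135*134/2 = 9045
SWAP gates: floor(n/2) = floor(135/2) = 67
Total = 135 + 9045 + 67
= 9247

9247


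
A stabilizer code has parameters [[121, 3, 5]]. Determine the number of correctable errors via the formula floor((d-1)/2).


Code parameters: [[121, 3, 5]], distance d = 5.
Number of correctable errors = floor((d-1)/2)
= floor((5 - 1)/2)
= floor(4/2)
= 2

2


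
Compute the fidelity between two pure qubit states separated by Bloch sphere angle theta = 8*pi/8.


For states separated by angle theta on Bloch sphere:
F = cos^2(theta/2)
theta = 8*pi/8 = 3.1416
theta/2 = 1.5708
cos(theta/2) = 0.0000
F = 0.0000

0.0000


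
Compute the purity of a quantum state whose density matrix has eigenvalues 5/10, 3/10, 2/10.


tr(rho^2) = sum of eigenvalues squared
= (5/10)^2 + (3/10)^2 + (2/10)^2
= (25 + 9 + 4) / 100
= 38/100
= 0.3800

0.3800


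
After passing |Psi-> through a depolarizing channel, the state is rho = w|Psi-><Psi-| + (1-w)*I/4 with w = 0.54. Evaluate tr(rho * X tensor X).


|Psi-> = (|01> - |10>)/sqrt(2)
For the pure Bell state, <X_A X_B> = -1 (Bell-state Pauli correlator).
The maximally-mixed part I/4 has tr(I/4 * P tensor P) = 0 for any traceless Pauli P.
So <X_A X_B>_rho = w * (-1) + (1 - w) * 0
= 0.54 * (-1)
= -0.5400

-0.5400


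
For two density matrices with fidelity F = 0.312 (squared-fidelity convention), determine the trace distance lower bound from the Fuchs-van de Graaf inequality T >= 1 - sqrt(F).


Fuchs-van de Graaf (squared-fidelity convention): 1 - sqrt(F) <= T <= sqrt(1 - F).
Lower bound: T >= 1 - sqrt(F)
sqrt(F) = sqrt(0.312) = 0.5586
T >= 1 - 0.5586
T >= 0.4414

0.4414


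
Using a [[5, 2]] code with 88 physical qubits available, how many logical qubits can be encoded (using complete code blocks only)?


Each code block uses 5 physical qubits for 2 logical qubit(s).
Number of complete blocks = floor(88 / 5) = 17
Logical qubits = 17 * 2
= 34

34


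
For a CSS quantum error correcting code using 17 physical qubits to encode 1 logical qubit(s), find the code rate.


Code rate R = k/n
= 1/17
= 0.0588

0.0588


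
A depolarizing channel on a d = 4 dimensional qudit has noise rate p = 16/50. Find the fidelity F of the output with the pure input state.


F = (1-p) + p/d
= (1 - 0.3200) + 0.3200/4
= 0.6800 + 0.0800
= 0.7600

0.7600


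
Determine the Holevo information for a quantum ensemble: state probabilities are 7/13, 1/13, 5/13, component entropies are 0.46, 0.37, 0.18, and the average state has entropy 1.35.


chi = S(rho) - sum_i p_i * S(rho_i)
Weighted entropy = 7/13 * 0.46 + 1/13 * 0.37 + 5/13 * 0.18
= 0.3454
chi = 1.35 - 0.3454
= 1.0046

1.0046


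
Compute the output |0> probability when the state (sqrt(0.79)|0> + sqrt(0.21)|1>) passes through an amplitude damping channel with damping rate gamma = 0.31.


For amplitude damping with parameter gamma on state sqrt(a)|0> + sqrt(b)|1>:
alpha^2 = 0.79, beta^2 = 0.21
P(|0>) = alpha^2 + gamma * beta^2
= 0.79 + 0.31 * 0.21
= 0.79 + 0.0651
= 0.8551

0.8551


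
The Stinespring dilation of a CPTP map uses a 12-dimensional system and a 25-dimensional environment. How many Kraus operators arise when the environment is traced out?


Tracing out the environment in an orthonormal basis {|i>_E} gives Kraus operators K_i = <i|_E U |0>_E.
Number of Kraus operators = dim(H_env) = d_env
= 25

25


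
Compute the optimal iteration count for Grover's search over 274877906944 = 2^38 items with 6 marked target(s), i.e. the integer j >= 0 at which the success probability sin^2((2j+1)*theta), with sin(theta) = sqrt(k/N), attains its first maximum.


After j Grover iterations the success probability is P(j) = sin^2((2j+1)*theta), where sin(theta) = sqrt(k/N).
N = 2^38 = 274877906944, k = 6
sin(theta) = sqrt(k/N) = 4.672030912e-06
theta = arcsin(sqrt(k/N)) = 4.672030912e-06 rad
P(j) reaches its first maximum when (2j+1)*theta is as close as possible to pi/2, i.e. j = round(pi/(4*theta) - 1/2).
pi/(4*theta) - 1/2 = 168105.8713
(For comparison, the common estimate pi/4 * sqrt(N/k) = 168106.3713; the exact maximiser is used here.)
Optimal iterations = 168106

168106


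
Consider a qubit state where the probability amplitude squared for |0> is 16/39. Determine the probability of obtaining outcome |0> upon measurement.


|alpha|^2 = 16/39 = 0.4103
|beta|^2 = 1 - 16/39 = 23/39 = 0.5897
P(|0>) = |alpha|^2 = 0.4103

0.4103


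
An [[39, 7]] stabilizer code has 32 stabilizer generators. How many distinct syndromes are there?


Each stabilizer generator gives a binary (+1 or -1) measurement outcome.
With 32 independent generators:
Total syndromes = 2^32
= 4294967296

4294967296


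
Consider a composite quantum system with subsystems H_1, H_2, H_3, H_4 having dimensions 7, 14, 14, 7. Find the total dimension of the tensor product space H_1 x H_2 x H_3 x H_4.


dim(H_1 x H_2 x H_3 x H_4) = 7 * 14 * 14 * 7
= 98 * 14 * 7
= 1372 * 7
= 9604

9604


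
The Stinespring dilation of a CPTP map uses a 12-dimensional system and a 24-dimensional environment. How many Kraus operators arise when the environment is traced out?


Tracing out the environment in an orthonormal basis {|i>_E} gives Kraus operators K_i = <i|_E U |0>_E.
Number of Kraus operators = dim(H_env) = d_env
= 24

24


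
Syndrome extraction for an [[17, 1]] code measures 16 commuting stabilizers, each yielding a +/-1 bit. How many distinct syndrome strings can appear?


Each stabilizer generator gives a binary (+1 or -1) measurement outcome.
With 16 independent generators:
Total syndromes = 2^16
= 65536

65536


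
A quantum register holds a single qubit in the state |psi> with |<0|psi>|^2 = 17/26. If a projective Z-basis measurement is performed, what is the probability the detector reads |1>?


|alpha|^2 = 17/26 = 0.6538
|beta|^2 = 1 - 17/26 = 9/26 = 0.3462
P(|1>) = |beta|^2 = 0.3462

0.3462


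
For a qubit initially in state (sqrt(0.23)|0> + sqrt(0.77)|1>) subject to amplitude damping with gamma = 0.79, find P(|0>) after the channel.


For amplitude damping with parameter gamma on state sqrt(a)|0> + sqrt(b)|1>:
alpha^2 = 0.23, beta^2 = 0.77
P(|0>) = alpha^2 + gamma * beta^2
= 0.23 + 0.79 * 0.77
= 0.23 + 0.6083
= 0.8383

0.8383


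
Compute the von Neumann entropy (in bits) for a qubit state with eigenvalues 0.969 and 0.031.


S = -p*log2(p) - (1-p)*log2(1-p)
p = 0.9690, 1-p = 0.0310
= -0.9690 * log2(0.9690) - 0.0310 * log2(0.0310)
= -(-0.0440) - (-0.1554)
= 0.1994

0.1994


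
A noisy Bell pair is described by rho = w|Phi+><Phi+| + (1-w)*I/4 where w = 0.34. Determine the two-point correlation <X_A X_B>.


|Phi+> = (|00> + |11>)/sqrt(2)
For the pure Bell state, <X_A X_B> = +1 (Bell-state Pauli correlator).
The maximally-mixed part I/4 has tr(I/4 * P tensor P) = 0 for any traceless Pauli P.
So <X_A X_B>_rho = w * (+1) + (1 - w) * 0
= 0.34 * (+1)
= 0.3400

0.3400


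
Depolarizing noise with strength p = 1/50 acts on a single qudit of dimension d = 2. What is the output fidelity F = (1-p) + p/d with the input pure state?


F = (1-p) + p/d
= (1 - 0.0200) + 0.0200/2
= 0.9800 + 0.0100
= 0.9900

0.9900


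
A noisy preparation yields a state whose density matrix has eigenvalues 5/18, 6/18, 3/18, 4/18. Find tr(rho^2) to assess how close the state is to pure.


tr(rho^2) = sum of eigenvalues squared
= (5/18)^2 + (6/18)^2 + (3/18)^2 + (4/18)^2
= (25 + 36 + 9 + 16) / 324
= 86/324
= 0.2654

0.2654


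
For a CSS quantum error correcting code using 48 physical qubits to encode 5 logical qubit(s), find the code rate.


Code rate R = k/n
= 5/48
= 0.1042

0.1042


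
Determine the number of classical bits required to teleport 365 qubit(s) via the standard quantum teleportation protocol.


Quantum teleportation requires 2 classical bits per qubit teleported.
365 qubit(s) -> 2 * 365 = 730 classical bits

730


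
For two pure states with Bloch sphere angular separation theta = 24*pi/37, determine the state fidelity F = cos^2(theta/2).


For states separated by angle theta on Bloch sphere:
F = cos^2(theta/2)
theta = 24*pi/37 = 2.0378
theta/2 = 1.0189
cos(theta/2) = 0.5243
F = 0.2749

0.2749


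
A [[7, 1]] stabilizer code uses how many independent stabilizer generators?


For an [[n,k]] stabilizer code:
Number of stabilizer generators = n - k
= 7 - 1
= 6

6


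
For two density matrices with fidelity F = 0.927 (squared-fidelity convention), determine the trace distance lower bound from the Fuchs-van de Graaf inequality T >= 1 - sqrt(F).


Fuchs-van de Graaf (squared-fidelity convention): 1 - sqrt(F) <= T <= sqrt(1 - F).
Lower bound: T >= 1 - sqrt(F)
sqrt(F) = sqrt(0.927) = 0.9628
T >= 1 - 0.9628
T >= 0.0372

0.0372


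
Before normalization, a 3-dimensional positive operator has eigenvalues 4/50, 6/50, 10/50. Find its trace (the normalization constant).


tr(M) = sum of eigenvalues
= 4/50 + 6/50 + 10/50
= 20/50
= 0.4000

0.4000


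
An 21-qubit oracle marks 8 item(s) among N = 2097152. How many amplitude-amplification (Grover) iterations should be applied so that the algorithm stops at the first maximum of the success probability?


After j Grover iterations the success probability is P(j) = sin^2((2j+1)*theta), where sin(theta) = sqrt(k/N).
N = 2^21 = 2097152, k = 8
sin(theta) = sqrt(k/N) = 0.001953125
theta = arcsin(sqrt(k/N)) = 0.001953126242 rad
P(j) reaches its first maximum when (2j+1)*theta is as close as possible to pi/2, i.e. j = round(pi/(4*theta) - 1/2).
pi/(4*theta) - 1/2 = 401.6236
(For comparison, the common estimate pi/4 * sqrt(N/k) = 402.1239; the exact maximiser is used here.)
Optimal iterations = 402

402


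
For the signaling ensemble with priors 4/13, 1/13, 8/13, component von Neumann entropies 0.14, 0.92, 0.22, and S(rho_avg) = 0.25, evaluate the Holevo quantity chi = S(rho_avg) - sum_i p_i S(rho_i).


chi = S(rho) - sum_i p_i * S(rho_i)
Weighted entropy = 4/13 * 0.14 + 1/13 * 0.92 + 8/13 * 0.22
= 0.2492
chi = 0.25 - 0.2492
= 8.0000e-04

8.0000e-04


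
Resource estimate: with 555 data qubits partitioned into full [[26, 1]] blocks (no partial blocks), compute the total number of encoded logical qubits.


Each code block uses 26 physical qubits for 1 logical qubit(s).
Number of complete blocks = floor(555 / 26) = 21
Logical qubits = 21 * 1
= 21

21


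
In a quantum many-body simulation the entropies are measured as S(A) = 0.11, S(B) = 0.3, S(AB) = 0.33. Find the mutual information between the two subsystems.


I(A:B) = S(A) + S(B) - S(AB)
= 0.11 + 0.3 - 0.33
= 0.0800

0.0800


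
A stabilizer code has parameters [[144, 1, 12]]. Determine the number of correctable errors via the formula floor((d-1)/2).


Code parameters: [[144, 1, 12]], distance d = 12.
Number of correctable errors = floor((d-1)/2)
= floor((12 - 1)/2)
= floor(11/2)
= 5

5


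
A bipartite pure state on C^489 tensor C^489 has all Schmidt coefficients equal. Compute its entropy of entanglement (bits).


For a maximally entangled state in d x d:
S = log2(d) = log2(489)
= 8.9337

8.9337


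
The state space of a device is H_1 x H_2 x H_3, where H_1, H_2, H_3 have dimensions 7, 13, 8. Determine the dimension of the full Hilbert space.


dim(H_1 x H_2 x H_3) = 7 * 13 * 8
= 91 * 8
= 728

728


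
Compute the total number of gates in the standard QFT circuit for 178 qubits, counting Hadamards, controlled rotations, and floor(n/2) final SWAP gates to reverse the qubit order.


Hadamard gates: 178
Controlled rotations: n*(n-1)/2 = 178*177/2 = 15753
SWAP gates: floor(n/2) = floor(178/2) = 89
Total = 178 + 15753 + 89
= 16020

16020


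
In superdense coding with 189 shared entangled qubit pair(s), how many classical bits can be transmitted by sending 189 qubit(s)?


Superdense coding allows 2 classical bits per shared entangled pair.
189 pair(s) -> 2 * 189 = 378 classical bits

378


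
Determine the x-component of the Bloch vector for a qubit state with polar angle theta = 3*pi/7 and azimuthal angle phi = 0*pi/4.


theta = 1.3464, phi = 0.0000
r_x = sin(theta)*cos(phi) = 0.9749 * 1.0000
r_x = 0.9749

0.9749


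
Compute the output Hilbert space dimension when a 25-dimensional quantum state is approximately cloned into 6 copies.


Output space = H^(tensor 6) where dim(H) = 25
dim = 25^6
= 625 (after 2 factors)
= 15625 (after 3 factors)
= 390625 (after 4 factors)
= 9765625 (after 5 factors)
= 244140625 (after 6 factors)
= 244140625

244140625


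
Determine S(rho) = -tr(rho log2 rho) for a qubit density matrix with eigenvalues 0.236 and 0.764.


S = -p*log2(p) - (1-p)*log2(1-p)
p = 0.2360, 1-p = 0.7640
= -0.2360 * log2(0.2360) - 0.7640 * log2(0.7640)
= -(-0.4916) - (-0.2967)
= 0.7883

0.7883


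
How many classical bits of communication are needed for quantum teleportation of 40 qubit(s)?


Quantum teleportation requires 2 classical bits per qubit teleported.
40 qubit(s) -> 2 * 40 = 80 classical bits

80


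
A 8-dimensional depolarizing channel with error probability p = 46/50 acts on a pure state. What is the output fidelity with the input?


F = (1-p) + p/d
= (1 - 0.9200) + 0.9200/8
= 0.0800 + 0.1150
= 0.1950

0.1950


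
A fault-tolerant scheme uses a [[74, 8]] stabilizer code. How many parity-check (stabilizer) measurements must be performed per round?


For an [[n,k]] stabilizer code:
Number of stabilizer generators = n - k
= 74 - 8
= 66

66


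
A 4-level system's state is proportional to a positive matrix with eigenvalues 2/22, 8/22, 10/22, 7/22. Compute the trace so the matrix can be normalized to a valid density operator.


tr(M) = sum of eigenvalues
= 2/22 + 8/22 + 10/22 + 7/22
= 27/22
= 1.2273

1.2273


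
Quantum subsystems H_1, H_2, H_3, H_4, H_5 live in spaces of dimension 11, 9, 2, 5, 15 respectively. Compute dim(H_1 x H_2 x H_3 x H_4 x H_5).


dim(H_1 x H_2 x H_3 x H_4 x H_5) = 11 * 9 * 2 * 5 * 15
= 99 * 2 * 5 * 15
= 198 * 5 * 15
= 990 * 15
= 14850

14850


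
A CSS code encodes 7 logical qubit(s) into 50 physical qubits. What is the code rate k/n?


Code rate R = k/n
= 7/50
= 0.1400

0.1400


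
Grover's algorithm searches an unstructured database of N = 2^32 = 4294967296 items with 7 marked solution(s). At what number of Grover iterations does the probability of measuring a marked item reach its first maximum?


After j Grover iterations the success probability is P(j) = sin^2((2j+1)*theta), where sin(theta) = sqrt(k/N).
N = 2^32 = 4294967296, k = 7
sin(theta) = sqrt(k/N) = 4.037096117e-05
theta = arcsin(sqrt(k/N)) = 4.037096118e-05 rad
P(j) reaches its first maximum when (2j+1)*theta is as close as possible to pi/2, i.e. j = round(pi/(4*theta) - 1/2).
pi/(4*theta) - 1/2 = 19454.0322
(For comparison, the common estimate pi/4 * sqrt(N/k) = 19454.5322; the exact maximiser is used here.)
Optimal iterations = 19454

19454


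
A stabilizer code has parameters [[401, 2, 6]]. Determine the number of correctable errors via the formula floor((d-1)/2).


Code parameters: [[401, 2, 6]], distance d = 6.
Number of correctable errors = floor((d-1)/2)
= floor((6 - 1)/2)
= floor(5/2)
= 2

2


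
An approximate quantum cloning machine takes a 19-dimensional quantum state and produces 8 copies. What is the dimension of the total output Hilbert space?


Output space = H^(tensor 8) where dim(H) = 19
dim = 19^8
= 361 (after 2 factors)
= 6859 (after 3 factors)
= 130321 (after 4 factors)
= 2476099 (after 5 factors)
= 47045881 (after 6 factors)
= 893871739 (after 7 factors)
= 16983563041 (after 8 factors)
= 16983563041

16983563041


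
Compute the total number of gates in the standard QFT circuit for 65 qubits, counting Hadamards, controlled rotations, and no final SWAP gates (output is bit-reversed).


Hadamard gates: 65
Controlled rotations: n*(n-1)/2 = 65*64/2 = 2080
SWAP gates: 0 (omitted)
Total = 65 + 2080
= 2145

2145


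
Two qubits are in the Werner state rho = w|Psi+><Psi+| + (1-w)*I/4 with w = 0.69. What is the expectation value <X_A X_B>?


|Psi+> = (|01> + |10>)/sqrt(2)
For the pure Bell state, <X_A X_B> = +1 (Bell-state Pauli correlator).
The maximally-mixed part I/4 has tr(I/4 * P tensor P) = 0 for any traceless Pauli P.
So <X_A X_B>_rho = w * (+1) + (1 - w) * 0
= 0.69 * (+1)
= 0.6900

0.6900


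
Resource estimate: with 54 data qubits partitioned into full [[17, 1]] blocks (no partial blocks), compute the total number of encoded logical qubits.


Each code block uses 17 physical qubits for 1 logical qubit(s).
Number of complete blocks = floor(54 / 17) = 3
Logical qubits = 3 * 1
= 3

3


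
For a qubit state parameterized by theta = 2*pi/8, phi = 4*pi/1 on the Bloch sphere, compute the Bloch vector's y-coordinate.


theta = 0.7854, phi = 12.5664
r_y = sin(theta)*sin(phi) = 0.7071 * 0.0000
r_y = 0.0000

0.0000


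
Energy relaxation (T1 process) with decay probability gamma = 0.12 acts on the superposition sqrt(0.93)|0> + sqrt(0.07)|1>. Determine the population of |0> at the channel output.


For amplitude damping with parameter gamma on state sqrt(a)|0> + sqrt(b)|1>:
alpha^2 = 0.93, beta^2 = 0.07
P(|0>) = alpha^2 + gamma * beta^2
= 0.93 + 0.12 * 0.07
= 0.93 + 0.0084
= 0.9384

0.9384


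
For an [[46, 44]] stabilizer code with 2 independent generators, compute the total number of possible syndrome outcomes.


Each stabilizer generator gives a binary (+1 or -1) measurement outcome.
With 2 independent generators:
Total syndromes = 2^2
= 4

4


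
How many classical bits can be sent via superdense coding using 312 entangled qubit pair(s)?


Superdense coding allows 2 classical bits per shared entangled pair.
312 pair(s) -> 2 * 312 = 624 classical bits

624


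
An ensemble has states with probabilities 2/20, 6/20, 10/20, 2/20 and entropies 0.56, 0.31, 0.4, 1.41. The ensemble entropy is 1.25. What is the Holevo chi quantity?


chi = S(rho) - sum_i p_i * S(rho_i)
Weighted entropy = 2/20 * 0.56 + 6/20 * 0.31 + 10/20 * 0.4 + 2/20 * 1.41
= 0.4900
chi = 1.25 - 0.4900
= 0.7600

0.7600


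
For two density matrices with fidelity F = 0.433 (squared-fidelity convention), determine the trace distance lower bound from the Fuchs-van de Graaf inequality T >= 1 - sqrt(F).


Fuchs-van de Graaf (squared-fidelity convention): 1 - sqrt(F) <= T <= sqrt(1 - F).
Lower bound: T >= 1 - sqrt(F)
sqrt(F) = sqrt(0.433) = 0.6580
T >= 1 - 0.6580
T >= 0.3420

0.3420


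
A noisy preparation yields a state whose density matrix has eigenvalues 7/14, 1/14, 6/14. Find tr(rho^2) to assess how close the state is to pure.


tr(rho^2) = sum of eigenvalues squared
= (7/14)^2 + (1/14)^2 + (6/14)^2
= (49 + 1 + 36) / 196
= 86/196
= 0.4388

0.4388


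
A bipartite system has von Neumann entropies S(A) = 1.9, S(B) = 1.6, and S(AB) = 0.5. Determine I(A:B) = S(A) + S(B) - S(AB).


I(A:B) = S(A) + S(B) - S(AB)
= 1.9 + 1.6 - 0.5
= 3.0000

3.0000


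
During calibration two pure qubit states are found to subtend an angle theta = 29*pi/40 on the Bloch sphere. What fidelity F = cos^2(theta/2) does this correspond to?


For states separated by angle theta on Bloch sphere:
F = cos^2(theta/2)
theta = 29*pi/40 = 2.2777
theta/2 = 1.1388
cos(theta/2) = 0.4187
F = 0.1753

0.1753


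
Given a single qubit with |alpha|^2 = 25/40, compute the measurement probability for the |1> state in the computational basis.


|alpha|^2 = 25/40 = 0.6250
|beta|^2 = 1 - 25/40 = 15/40 = 0.3750
P(|1>) = |beta|^2 = 0.3750

0.3750


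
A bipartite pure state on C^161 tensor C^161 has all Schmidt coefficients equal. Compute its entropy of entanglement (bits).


For a maximally entangled state in d x d:
S = log2(d) = log2(161)
= 7.3309

7.3309


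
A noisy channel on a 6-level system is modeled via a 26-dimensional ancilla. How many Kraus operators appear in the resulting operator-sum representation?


Tracing out the environment in an orthonormal basis {|i>_E} gives Kraus operators K_i = <i|_E U |0>_E.
Number of Kraus operators = dim(H_env) = d_env
= 26

26


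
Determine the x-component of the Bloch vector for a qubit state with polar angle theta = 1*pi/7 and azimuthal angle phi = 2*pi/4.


theta = 0.4488, phi = 1.5708
r_x = sin(theta)*cos(phi) = 0.4339 * 0.0000
r_x = 0.0000

0.0000


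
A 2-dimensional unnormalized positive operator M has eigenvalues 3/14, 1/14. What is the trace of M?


tr(M) = sum of eigenvalues
= 3/14 + 1/14
= 4/14
= 0.2857

0.2857


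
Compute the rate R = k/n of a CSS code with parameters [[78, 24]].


Code rate R = k/n
= 24/78
= 0.3077

0.3077


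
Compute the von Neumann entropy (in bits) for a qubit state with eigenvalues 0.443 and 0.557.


S = -p*log2(p) - (1-p)*log2(1-p)
p = 0.4430, 1-p = 0.5570
= -0.4430 * log2(0.4430) - 0.5570 * log2(0.5570)
= -(-0.5204) - (-0.4702)
= 0.9906

0.9906


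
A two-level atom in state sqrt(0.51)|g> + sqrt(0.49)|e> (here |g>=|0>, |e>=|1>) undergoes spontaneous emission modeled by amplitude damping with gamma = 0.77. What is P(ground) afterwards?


For amplitude damping with parameter gamma on state sqrt(a)|0> + sqrt(b)|1>:
alpha^2 = 0.51, beta^2 = 0.49
P(|0>) = alpha^2 + gamma * beta^2
= 0.51 + 0.77 * 0.49
= 0.51 + 0.3773
= 0.8873

0.8873


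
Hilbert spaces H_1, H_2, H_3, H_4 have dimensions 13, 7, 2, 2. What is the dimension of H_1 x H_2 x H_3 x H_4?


dim(H_1 x H_2 x H_3 x H_4) = 13 * 7 * 2 * 2
= 91 * 2 * 2
= 182 * 2
= 364

364


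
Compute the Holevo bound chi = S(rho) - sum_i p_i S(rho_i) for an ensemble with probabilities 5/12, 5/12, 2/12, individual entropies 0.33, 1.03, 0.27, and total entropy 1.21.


chi = S(rho) - sum_i p_i * S(rho_i)
Weighted entropy = 5/12 * 0.33 + 5/12 * 1.03 + 2/12 * 0.27
= 0.6117
chi = 1.21 - 0.6117
= 0.5983

0.5983


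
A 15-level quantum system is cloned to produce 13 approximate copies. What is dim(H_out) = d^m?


Output space = H^(tensor 13) where dim(H) = 15
dim = 15^13
= 225 (after 2 factors)
= 3375 (after 3 factors)
= 50625 (after 4 factors)
= 759375 (after 5 factors)
= 11390625 (after 6 factors)
= 170859375 (after 7 factors)
= 2562890625 (after 8 factors)
= 38443359375 (after 9 factors)
= 576650390625 (after 10 factors)
= 8649755859375 (after 11 factors)
= 129746337890625 (after 12 factors)
= 1946195068359375 (after 13 factors)
= 1946195068359375

1946195068359375


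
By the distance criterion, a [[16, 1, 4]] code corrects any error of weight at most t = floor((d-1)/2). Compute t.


Code parameters: [[16, 1, 4]], distance d = 4.
Number of correctable errors = floor((d-1)/2)
= floor((4 - 1)/2)
= floor(3/2)
= 1

1


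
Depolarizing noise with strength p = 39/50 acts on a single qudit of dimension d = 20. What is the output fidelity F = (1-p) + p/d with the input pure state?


F = (1-p) + p/d
= (1 - 0.7800) + 0.7800/20
= 0.2200 + 0.0390
= 0.2590

0.2590


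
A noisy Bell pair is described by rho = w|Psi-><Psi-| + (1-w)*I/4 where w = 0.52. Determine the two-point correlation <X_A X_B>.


|Psi-> = (|01> - |10>)/sqrt(2)
For the pure Bell state, <X_A X_B> = -1 (Bell-state Pauli correlator).
The maximally-mixed part I/4 has tr(I/4 * P tensor P) = 0 for any traceless Pauli P.
So <X_A X_B>_rho = w * (-1) + (1 - w) * 0
= 0.52 * (-1)
= -0.5200

-0.5200


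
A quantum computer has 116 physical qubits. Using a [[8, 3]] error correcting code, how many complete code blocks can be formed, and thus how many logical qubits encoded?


Each code block uses 8 physical qubits for 3 logical qubit(s).
Number of complete blocks = floor(116 / 8) = 14
Logical qubits = 14 * 3
= 42

42


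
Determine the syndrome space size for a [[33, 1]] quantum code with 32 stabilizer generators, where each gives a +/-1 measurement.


Each stabilizer generator gives a binary (+1 or -1) measurement outcome.
With 32 independent generators:
Total syndromes = 2^32
= 4294967296

4294967296


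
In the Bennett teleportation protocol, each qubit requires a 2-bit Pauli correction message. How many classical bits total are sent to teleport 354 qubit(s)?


Quantum teleportation requires 2 classical bits per qubit teleported.
354 qubit(s) -> 2 * 354 = 708 classical bits

708


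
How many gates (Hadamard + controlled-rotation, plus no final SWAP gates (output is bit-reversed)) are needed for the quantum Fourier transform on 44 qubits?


Hadamard gates: 44
Controlled rotations: n*(n-1)/2 = 44*43/2 = 946
SWAP gates: 0 (omitted)
Total = 44 + 946
= 990

990


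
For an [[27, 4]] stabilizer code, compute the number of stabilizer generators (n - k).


For an [[n,k]] stabilizer code:
Number of stabilizer generators = n - k
= 27 - 4
= 23

23


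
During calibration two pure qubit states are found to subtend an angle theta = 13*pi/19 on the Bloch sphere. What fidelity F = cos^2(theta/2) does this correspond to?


For states separated by angle theta on Bloch sphere:
F = cos^2(theta/2)
theta = 13*pi/19 = 2.1495
theta/2 = 1.0748
cos(theta/2) = 0.4759
F = 0.2265

0.2265


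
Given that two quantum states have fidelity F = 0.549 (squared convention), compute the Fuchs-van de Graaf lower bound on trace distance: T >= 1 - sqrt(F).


Fuchs-van de Graaf (squared-fidelity convention): 1 - sqrt(F) <= T <= sqrt(1 - F).
Lower bound: T >= 1 - sqrt(F)
sqrt(F) = sqrt(0.549) = 0.7409
T >= 1 - 0.7409
T >= 0.2591

0.2591


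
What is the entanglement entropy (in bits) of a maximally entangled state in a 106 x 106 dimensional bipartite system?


For a maximally entangled state in d x d:
S = log2(d) = log2(106)
= 6.7279

6.7279


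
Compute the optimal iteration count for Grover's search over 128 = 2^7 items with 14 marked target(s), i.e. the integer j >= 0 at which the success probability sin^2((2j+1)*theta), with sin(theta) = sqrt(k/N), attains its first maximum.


After j Grover iterations the success probability is P(j) = sin^2((2j+1)*theta), where sin(theta) = sqrt(k/N).
N = 2^7 = 128, k = 14
sin(theta) = sqrt(k/N) = 0.3307189139
theta = arcsin(sqrt(k/N)) = 0.3370652533 rad
P(j) reaches its first maximum when (2j+1)*theta is as close as possible to pi/2, i.e. j = round(pi/(4*theta) - 1/2).
pi/(4*theta) - 1/2 = 1.8301
(For comparison, the common estimate pi/4 * sqrt(N/k) = 2.3748; the exact maximiser is used here.)
Optimal iterations = 2

2


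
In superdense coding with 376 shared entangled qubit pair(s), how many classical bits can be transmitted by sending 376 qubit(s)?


Superdense coding allows 2 classical bits per shared entangled pair.
376 pair(s) -> 2 * 376 = 752 classical bits

752


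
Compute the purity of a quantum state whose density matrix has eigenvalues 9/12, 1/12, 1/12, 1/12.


tr(rho^2) = sum of eigenvalues squared
= (9/12)^2 + (1/12)^2 + (1/12)^2 + (1/12)^2
= (81 + 1 + 1 + 1) / 144
= 84/144
= 0.5833

0.5833


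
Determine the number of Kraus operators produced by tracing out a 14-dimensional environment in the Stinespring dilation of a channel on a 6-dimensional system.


Tracing out the environment in an orthonormal basis {|i>_E} gives Kraus operators K_i = <i|_E U |0>_E.
Number of Kraus operators = dim(H_env) = d_env
= 14

14
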